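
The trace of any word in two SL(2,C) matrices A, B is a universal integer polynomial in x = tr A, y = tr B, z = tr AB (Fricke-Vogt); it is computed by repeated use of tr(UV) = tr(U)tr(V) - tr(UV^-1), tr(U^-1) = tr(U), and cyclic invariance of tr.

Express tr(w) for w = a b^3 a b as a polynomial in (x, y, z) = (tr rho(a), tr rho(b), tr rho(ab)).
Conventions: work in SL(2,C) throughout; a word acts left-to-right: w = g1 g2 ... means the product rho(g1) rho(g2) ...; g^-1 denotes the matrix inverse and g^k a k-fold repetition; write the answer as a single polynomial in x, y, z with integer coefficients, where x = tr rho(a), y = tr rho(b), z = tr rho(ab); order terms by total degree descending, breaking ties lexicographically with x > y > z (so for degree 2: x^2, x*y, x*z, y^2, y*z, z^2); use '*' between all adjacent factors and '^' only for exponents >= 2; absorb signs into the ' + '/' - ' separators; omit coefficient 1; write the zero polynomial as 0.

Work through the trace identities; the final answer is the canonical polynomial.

y^2*z^2 - x*y*z - y^2 - z^2 + 2

apply: trace(a b a b) = trace(a b)*trace(a b) - trace(1) = z^2 - 2
trace(a b a) = trace(a)*trace(b a) - trace(b) = x*z - y
trace(b a b a b) = trace(b)*trace(a b a b) - trace(a b a) = y*z^2 - x*z - y
trace(a b^3 a b) = trace(b)*trace(b a b a b) - trace(b a b a) = y^2*z^2 - x*y*z - y^2 - z^2 + 2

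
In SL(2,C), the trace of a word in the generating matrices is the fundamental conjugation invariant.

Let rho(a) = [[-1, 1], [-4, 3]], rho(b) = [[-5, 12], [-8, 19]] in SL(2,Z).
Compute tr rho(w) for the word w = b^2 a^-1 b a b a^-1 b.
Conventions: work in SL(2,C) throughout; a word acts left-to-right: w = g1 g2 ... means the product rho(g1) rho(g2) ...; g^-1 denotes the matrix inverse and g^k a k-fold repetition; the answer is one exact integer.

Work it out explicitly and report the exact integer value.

554038

rho(b) = [[-5, 12], [-8, 19]]
... * rho(b) = [[-5, 12], [-8, 19]]  ->  [[-71, 168], [-112, 265]]
... * rho(a^-1) = [[3, -1], [4, -1]]  ->  [[459, -97], [724, -153]]
... * rho(b) = [[-5, 12], [-8, 19]]  ->  [[-1519, 3665], [-2396, 5781]]
... * rho(a) = [[-1, 1], [-4, 3]]  ->  [[-13141, 9476], [-20728, 14947]]
... * rho(b) = [[-5, 12], [-8, 19]]  ->  [[-10103, 22352], [-15936, 35257]]
... * rho(a^-1) = [[3, -1], [4, -1]]  ->  [[59099, -12249], [93220, -19321]]
... * rho(b) = [[-5, 12], [-8, 19]]  ->  [[-197503, 476457], [-311532, 751541]]
tr = -197503 + 751541 = 554038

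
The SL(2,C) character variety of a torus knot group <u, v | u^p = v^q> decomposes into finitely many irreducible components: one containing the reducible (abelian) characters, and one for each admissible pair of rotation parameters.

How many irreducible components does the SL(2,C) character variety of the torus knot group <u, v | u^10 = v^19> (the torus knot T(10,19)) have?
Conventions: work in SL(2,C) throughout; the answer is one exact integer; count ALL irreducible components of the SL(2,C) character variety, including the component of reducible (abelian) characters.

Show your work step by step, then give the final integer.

For T(10,19): irreducibility forces the central element u^10 = v^19 to one of +I, -I.
This locks tr(u) to 2*cos(pi*alpha/10), alpha in 1..9, and tr(v) to 2*cos(pi*beta/19), beta in 1..18, on each component of irreducible characters.
The two central values (-1)^alpha I and (-1)^beta I must be the same matrix, so alpha and beta share a parity.
Enumerate parity-matched pairs: 5*9 odd-odd plus 4*9 even-even gives 81.
Total: 81 irreducible-character components + 1 reducible (abelian) component = 82.

82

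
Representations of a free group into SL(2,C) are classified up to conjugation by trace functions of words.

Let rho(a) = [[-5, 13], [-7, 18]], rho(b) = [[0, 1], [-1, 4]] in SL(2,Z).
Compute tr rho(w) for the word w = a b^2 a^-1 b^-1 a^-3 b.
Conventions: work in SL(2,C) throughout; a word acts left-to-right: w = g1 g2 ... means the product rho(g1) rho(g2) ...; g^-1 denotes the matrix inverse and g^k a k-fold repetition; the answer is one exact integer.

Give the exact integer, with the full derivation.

-6327230

rho(a) = [[-5, 13], [-7, 18]]
... * rho(b) = [[0, 1], [-1, 4]]  ->  [[-13, 47], [-18, 65]]
... * rho(b) = [[0, 1], [-1, 4]]  ->  [[-47, 175], [-65, 242]]
... * rho(a^-1) = [[18, -13], [7, -5]]  ->  [[379, -264], [524, -365]]
... * rho(b^-1) = [[4, -1], [1, 0]]  ->  [[1252, -379], [1731, -524]]
... * rho(a^-1) = [[18, -13], [7, -5]]  ->  [[19883, -14381], [27490, -19883]]
... * rho(a^-1) = [[18, -13], [7, -5]]  ->  [[257227, -186574], [355639, -257955]]
... * rho(a^-1) = [[18, -13], [7, -5]]  ->  [[3324068, -2411081], [4595817, -3333532]]
... * rho(b) = [[0, 1], [-1, 4]]  ->  [[2411081, -6320256], [3333532, -8738311]]
tr = 2411081 + -8738311 = -6327230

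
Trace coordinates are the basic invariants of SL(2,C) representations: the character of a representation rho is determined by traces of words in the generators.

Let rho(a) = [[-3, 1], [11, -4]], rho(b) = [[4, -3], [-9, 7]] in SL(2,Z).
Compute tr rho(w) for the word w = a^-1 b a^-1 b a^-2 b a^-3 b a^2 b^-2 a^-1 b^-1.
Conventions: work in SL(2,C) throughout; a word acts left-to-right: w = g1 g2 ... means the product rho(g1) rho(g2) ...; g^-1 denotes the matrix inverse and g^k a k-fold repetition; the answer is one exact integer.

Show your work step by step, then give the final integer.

rho(a^-1) = [[-4, -1], [-11, -3]]
... * rho(b) = [[4, -3], [-9, 7]]  ->  [[-7, 5], [-17, 12]]
... * rho(a^-1) = [[-4, -1], [-11, -3]]  ->  [[-27, -8], [-64, -19]]
... * rho(b) = [[4, -3], [-9, 7]]  ->  [[-36, 25], [-85, 59]]
... * rho(a^-1) = [[-4, -1], [-11, -3]]  ->  [[-131, -39], [-309, -92]]
... * rho(a^-1) = [[-4, -1], [-11, -3]]  ->  [[953, 248], [2248, 585]]
... * rho(b) = [[4, -3], [-9, 7]]  ->  [[1580, -1123], [3727, -2649]]
... * rho(a^-1) = [[-4, -1], [-11, -3]]  ->  [[6033, 1789], [14231, 4220]]
... * rho(a^-1) = [[-4, -1], [-11, -3]]  ->  [[-43811, -11400], [-103344, -26891]]
... * rho(a^-1) = [[-4, -1], [-11, -3]]  ->  [[300644, 78011], [709177, 184017]]
... * rho(b) = [[4, -3], [-9, 7]]  ->  [[500477, -355855], [1180555, -839412]]
... * rho(a) = [[-3, 1], [11, -4]]  ->  [[-5415836, 1923897], [-12775197, 4538203]]
... * rho(a) = [[-3, 1], [11, -4]]  ->  [[37410375, -13111424], [88245824, -30928009]]
... * rho(b^-1) = [[7, 3], [9, 4]]  ->  [[143869809, 59785429], [339368687, 141025436]]
... * rho(b^-1) = [[7, 3], [9, 4]]  ->  [[1545157524, 670751143], [3644809733, 1582207805]]
... * rho(a^-1) = [[-4, -1], [-11, -3]]  ->  [[-13558892669, -3557410953], [-31983524787, -8391433148]]
... * rho(b^-1) = [[7, 3], [9, 4]]  ->  [[-126928947260, -54906321819], [-299407571841, -129516306953]]
tr = -126928947260 + -129516306953 = -256445254213

-256445254213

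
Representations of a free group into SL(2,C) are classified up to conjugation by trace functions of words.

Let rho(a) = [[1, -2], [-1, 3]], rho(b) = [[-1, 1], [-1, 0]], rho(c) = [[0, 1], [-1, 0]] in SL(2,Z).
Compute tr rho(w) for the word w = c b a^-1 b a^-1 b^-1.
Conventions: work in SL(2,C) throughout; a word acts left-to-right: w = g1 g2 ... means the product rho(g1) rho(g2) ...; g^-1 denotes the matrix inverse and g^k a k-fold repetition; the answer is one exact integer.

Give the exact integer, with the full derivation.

rho(c) = [[0, 1], [-1, 0]]
... * rho(b) = [[-1, 1], [-1, 0]]  ->  [[-1, 0], [1, -1]]
... * rho(a^-1) = [[3, 2], [1, 1]]  ->  [[-3, -2], [2, 1]]
... * rho(b) = [[-1, 1], [-1, 0]]  ->  [[5, -3], [-3, 2]]
... * rho(a^-1) = [[3, 2], [1, 1]]  ->  [[12, 7], [-7, -4]]
... * rho(b^-1) = [[0, -1], [1, -1]]  ->  [[7, -19], [-4, 11]]
tr = 7 + 11 = 18

18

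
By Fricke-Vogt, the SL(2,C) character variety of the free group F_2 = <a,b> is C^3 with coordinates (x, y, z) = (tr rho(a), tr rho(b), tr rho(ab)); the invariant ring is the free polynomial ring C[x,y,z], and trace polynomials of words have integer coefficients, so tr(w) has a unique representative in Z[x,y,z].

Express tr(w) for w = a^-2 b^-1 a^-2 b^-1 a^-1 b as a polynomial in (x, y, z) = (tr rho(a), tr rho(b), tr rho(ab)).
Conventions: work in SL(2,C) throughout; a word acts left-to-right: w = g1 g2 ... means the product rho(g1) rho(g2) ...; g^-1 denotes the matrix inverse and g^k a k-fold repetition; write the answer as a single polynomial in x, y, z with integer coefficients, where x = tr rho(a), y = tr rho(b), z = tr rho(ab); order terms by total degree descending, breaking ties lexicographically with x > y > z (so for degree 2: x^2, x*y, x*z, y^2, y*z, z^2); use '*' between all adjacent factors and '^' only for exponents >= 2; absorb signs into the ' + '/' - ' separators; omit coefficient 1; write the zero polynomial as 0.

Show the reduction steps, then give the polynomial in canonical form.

x^3*y*z^2 - 2*x^2*y^2*z - x^2*z^3 + x*y^3 + x*y*z^2 + x^2*z - 2*x*y + z

trace(a^-1 b) = trace(b) trace(a) - trace(b a) = x*y - z
trace(a^-1 b a^-1) = trace(a^-1 b) trace(a) - trace(a^-1 b a) = x^2*y - x*z - y
trace(a^-2 b a^-1) = trace(a^-1 b a^-1) trace(a) - trace(a^-1 b) = x^3*y - x^2*z - 2*x*y + z
trace(b^2) = trace(b) trace(b) - trace(1) = y^2 - 2
trace(b^2 a) = trace(b) trace(a b) - trace(a) = y*z - x
trace(b a^-1 b) = trace(b^2) trace(a) - trace(b^2 a) = x*y^2 - y*z - x
trace(b a b a) = trace(a b) trace(a b) - trace(1)   [split at repeated a] = z^2 - 2
trace(b a^-1 b a) = trace(b a b) trace(a) - trace(b a b a) = x*y*z - x^2 - z^2 + 2
trace(b a^-1 b a^-1) = trace(b a^-1 b) trace(a) - trace(b a^-1 b a) = x^2*y^2 - 2*x*y*z + z^2 - 2
trace(a^-2 b a^-1 b) = trace(b a^-1 b a^-1) trace(a) - trace(b a^-1 b) = x^3*y^2 - 2*x^2*y*z - x*y^2 + x*z^2 + y*z - x
trace(a^-2 b a^-1 b^-1) = trace(a^-2 b a^-1) trace(b) - trace(a^-2 b a^-1 b) = x^2*y*z - x*y^2 - x*z^2 + x
trace(b^-1 a^-1 b a) = trace(a^-1 b a) trace(b) - trace(a^-1 b a b) = -x*y*z + x^2 + y^2 + z^2 - 2
trace(a^-1 b a^-1 b^-1) = trace(b^-1 a^-1 b) trace(a) - trace(b^-1 a^-1 b a) = x*y*z - y^2 - z^2 + 2
trace(b^-1 a^-3 b a^-1) = trace(a^-2 b a^-1 b^-1) trace(a) - trace(a^-2 b a^-1 b^-1 a) = x^3*y*z - x^2*y^2 - x^2*z^2 - x*y*z + x^2 + y^2 + z^2 - 2
trace(a^-2) = trace(a^-1) trace(a) - trace(1) = x^2 - 2
trace(a^-3) = trace(a^-2) trace(a) - trace(a^-1) = x^3 - 3*x
trace(a^-1 b a^-2 b^-1 a^-2) = trace(b^-1 a^-3 b a^-1) trace(a) - trace(b^-1 a^-3 b) = x^4*y*z - x^3*y^2 - x^3*z^2 - x^2*y*z + x*y^2 + x*z^2 + x
trace(b^3) = trace(b) trace(b^2) - trace(b) = y^3 - 3*y
trace(b^3 a) = trace(b) trace(b a b) - trace(b a) = y^2*z - x*y - z
trace(b a^-1 b^2) = trace(b^3) trace(a) - trace(b^3 a) = x*y^3 - y^2*z - 2*x*y + z
trace(a b a) = trace(a) trace(b a) - trace(b) = x*z - y
trace(b^2 a b a) = trace(b) trace(a b a b) - trace(a b a) = y*z^2 - x*z - y
trace(b a^-1 b^2 a) = trace(b^2 a b) trace(a) - trace(b^2 a b a) = x*y^2*z - x^2*y - y*z^2 + y
trace(b a^-1 b a^-1 b) = trace(b a^-1 b^2) trace(a) - trace(b a^-1 b^2 a) = x^2*y^3 - 2*x*y^2*z - x^2*y + y*z^2 + x*z - y
trace(b a b a b a) = trace(b a b a) trace(b a) - trace(a b)   [split at repeated b] = z^3 - 3*z
trace(b a b a^-1 b a) = trace(b a b a b) trace(a) - trace(b a b a b a) = x*y*z^2 - x^2*z - z^3 - x*y + 3*z
trace(b a^-1 b a^-1 b a) = trace(b a b a^-1 b) trace(a) - trace(b a b a^-1 b a) = x^2*y^2*z - x^3*y - 2*x*y*z^2 + x^2*z + z^3 + 2*x*y - 3*z
trace(a^-1 b a^-1 b a^-1 b) = trace(b a^-1 b a^-1 b) trace(a) - trace(b a^-1 b a^-1 b a) = x^3*y^3 - 3*x^2*y^2*z + 3*x*y*z^2 - z^3 - 3*x*y + 3*z
trace(a^-1 b^-1 a^-1 b a^-1 b) = trace(a^-1 b a^-1 b a^-1) trace(b) - trace(a^-1 b a^-1 b a^-1 b) = x^2*y^2*z - x*y^3 - 2*x*y*z^2 + y^2*z + z^3 + 2*x*y - 3*z
trace(b a^-1 b a^-2 b^-1 a^-1) = trace(a^-1 b^-1 a^-1 b a^-1 b) trace(a) - trace(a^-1 b^-1 a^-1 b a^-1 b a) = x^3*y^2*z - x^2*y^3 - 2*x^2*y*z^2 + x*y^2*z + x*z^3 + x^2*y - 2*x*z + y
trace(a^-1 b a^-2 b^-1 a^-2 b) = trace(b a^-1 b a^-2 b^-1 a^-1) trace(a) - trace(b a^-1 b a^-2 b^-1) = x^4*y^2*z - x^3*y^3 - 2*x^3*y*z^2 + x^2*y^2*z + x^2*z^3 - x^2*z + 3*x*y - z
trace(a^-2 b^-1 a^-2 b^-1 a^-1 b) = trace(a^-1 b a^-2 b^-1 a^-2) trace(b) - trace(a^-1 b a^-2 b^-1 a^-2 b) = x^3*y*z^2 - 2*x^2*y^2*z - x^2*z^3 + x*y^3 + x*y*z^2 + x^2*z - 2*x*y + z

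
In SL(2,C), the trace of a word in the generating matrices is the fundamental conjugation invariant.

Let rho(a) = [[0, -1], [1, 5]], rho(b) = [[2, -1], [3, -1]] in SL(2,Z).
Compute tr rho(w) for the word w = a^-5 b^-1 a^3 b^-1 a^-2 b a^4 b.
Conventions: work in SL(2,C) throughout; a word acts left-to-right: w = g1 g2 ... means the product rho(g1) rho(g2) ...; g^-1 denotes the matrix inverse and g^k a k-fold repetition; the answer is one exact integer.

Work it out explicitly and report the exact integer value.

166604280210

rho(a^-1) = [[5, 1], [-1, 0]]
... * rho(a^-1) = [[5, 1], [-1, 0]]  ->  [[24, 5], [-5, -1]]
... * rho(a^-1) = [[5, 1], [-1, 0]]  ->  [[115, 24], [-24, -5]]
... * rho(a^-1) = [[5, 1], [-1, 0]]  ->  [[551, 115], [-115, -24]]
... * rho(a^-1) = [[5, 1], [-1, 0]]  ->  [[2640, 551], [-551, -115]]
... * rho(b^-1) = [[-1, 1], [-3, 2]]  ->  [[-4293, 3742], [896, -781]]
... * rho(a) = [[0, -1], [1, 5]]  ->  [[3742, 23003], [-781, -4801]]
... * rho(a) = [[0, -1], [1, 5]]  ->  [[23003, 111273], [-4801, -23224]]
... * rho(a) = [[0, -1], [1, 5]]  ->  [[111273, 533362], [-23224, -111319]]
... * rho(b^-1) = [[-1, 1], [-3, 2]]  ->  [[-1711359, 1177997], [357181, -245862]]
... * rho(a^-1) = [[5, 1], [-1, 0]]  ->  [[-9734792, -1711359], [2031767, 357181]]
... * rho(a^-1) = [[5, 1], [-1, 0]]  ->  [[-46962601, -9734792], [9801654, 2031767]]
... * rho(b) = [[2, -1], [3, -1]]  ->  [[-123129578, 56697393], [25698609, -11833421]]
... * rho(a) = [[0, -1], [1, 5]]  ->  [[56697393, 406616543], [-11833421, -84865714]]
... * rho(a) = [[0, -1], [1, 5]]  ->  [[406616543, 1976385322], [-84865714, -412495149]]
... * rho(a) = [[0, -1], [1, 5]]  ->  [[1976385322, 9475310067], [-412495149, -1977610031]]
... * rho(a) = [[0, -1], [1, 5]]  ->  [[9475310067, 45400165013], [-1977610031, -9475555006]]
... * rho(b) = [[2, -1], [3, -1]]  ->  [[155151115173, -54875475080], [-32381885080, 11453165037]]
tr = 155151115173 + 11453165037 = 166604280210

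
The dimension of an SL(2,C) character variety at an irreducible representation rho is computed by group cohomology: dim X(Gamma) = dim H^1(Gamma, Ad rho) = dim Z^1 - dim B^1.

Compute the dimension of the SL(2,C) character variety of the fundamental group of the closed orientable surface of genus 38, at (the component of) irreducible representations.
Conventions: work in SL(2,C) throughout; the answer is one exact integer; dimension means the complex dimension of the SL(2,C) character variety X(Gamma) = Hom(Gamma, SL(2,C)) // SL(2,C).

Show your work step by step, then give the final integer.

222

pi_1 of the closed genus-38 surface has 76 generators bound by the single product-of-commutators relator.
Before the relator condition, cocycle space has dim 3*76 = 228.
H^2 = coker(d_2) is dual to H^0 = 0 at irreducible rho (Poincare duality), so d_2 is onto: dim Z^1 = 225.
Coboundaries contribute dim B^1 = 3 (injective at irreducible rho).
dim H^1 = 225 - 3 = 222 = dim X.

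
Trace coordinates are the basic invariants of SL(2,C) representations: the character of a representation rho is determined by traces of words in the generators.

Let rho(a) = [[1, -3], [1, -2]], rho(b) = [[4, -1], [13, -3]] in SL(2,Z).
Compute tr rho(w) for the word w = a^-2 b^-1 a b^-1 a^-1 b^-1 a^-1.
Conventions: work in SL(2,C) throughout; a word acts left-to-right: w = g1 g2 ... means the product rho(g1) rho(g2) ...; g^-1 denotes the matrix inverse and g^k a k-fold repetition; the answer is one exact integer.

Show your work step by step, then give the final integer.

rho(a^-1) = [[-2, 3], [-1, 1]]
... * rho(a^-1) = [[-2, 3], [-1, 1]]  ->  [[1, -3], [1, -2]]
... * rho(b^-1) = [[-3, 1], [-13, 4]]  ->  [[36, -11], [23, -7]]
... * rho(a) = [[1, -3], [1, -2]]  ->  [[25, -86], [16, -55]]
... * rho(b^-1) = [[-3, 1], [-13, 4]]  ->  [[1043, -319], [667, -204]]
... * rho(a^-1) = [[-2, 3], [-1, 1]]  ->  [[-1767, 2810], [-1130, 1797]]
... * rho(b^-1) = [[-3, 1], [-13, 4]]  ->  [[-31229, 9473], [-19971, 6058]]
... * rho(a^-1) = [[-2, 3], [-1, 1]]  ->  [[52985, -84214], [33884, -53855]]
tr = 52985 + -53855 = -870

-870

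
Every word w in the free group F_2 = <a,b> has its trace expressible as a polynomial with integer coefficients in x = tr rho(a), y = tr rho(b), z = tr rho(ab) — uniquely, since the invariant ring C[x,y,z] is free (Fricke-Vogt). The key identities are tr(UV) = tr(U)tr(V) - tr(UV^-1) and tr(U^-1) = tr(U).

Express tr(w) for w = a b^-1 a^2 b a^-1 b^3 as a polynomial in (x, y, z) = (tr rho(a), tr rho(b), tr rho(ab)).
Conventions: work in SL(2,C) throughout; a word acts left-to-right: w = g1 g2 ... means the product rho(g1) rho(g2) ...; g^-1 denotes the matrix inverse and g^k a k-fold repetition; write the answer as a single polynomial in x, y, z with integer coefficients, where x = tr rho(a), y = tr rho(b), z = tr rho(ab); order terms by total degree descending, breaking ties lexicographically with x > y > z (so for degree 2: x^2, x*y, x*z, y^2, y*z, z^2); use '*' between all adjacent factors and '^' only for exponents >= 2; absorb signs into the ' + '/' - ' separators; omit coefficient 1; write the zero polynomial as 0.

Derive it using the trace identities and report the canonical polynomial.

x^3*y^4*z - x^4*y^3 - x^2*y^5 - 2*x^2*y^3*z^2 + x*y^4*z + x*y^2*z^3 + x^4*y + 5*x^2*y^3 + 2*x^2*y*z^2 - x^3*z - 4*x*y^2*z - x*z^3 - 5*x^2*y - y^3 + 3*x*z + 3*y

tr(a^2 b) = tr(a) tr(b a) - tr(b)  (reduce the a square) = x*z - y
tr(a^2) = tr(a) tr(a) - tr(1)  (reduce the a square) = x^2 - 2
tr(a^2 b^2) = tr(b) tr(a^2 b) - tr(a^2)  (reduce the b square) = x*y*z - x^2 - y^2 + 2
tr(a^2 b^3) = tr(b) tr(a^2 b^2) - tr(a^2 b)  (reduce the b square) = x*y^2*z - x^2*y - y^3 - x*z + 3*y
tr(b^4 a^2) = tr(b) tr(a^2 b^3) - tr(a^2 b^2)  (reduce the b square) = x*y^3*z - x^2*y^2 - y^4 - 2*x*y*z + x^2 + 4*y^2 - 2
tr(b a b) = tr(b) tr(a b) - tr(a)  (reduce the b square) = y*z - x
tr(b a b^2) = tr(b) tr(b a b) - tr(b a)  (reduce the b square) = y^2*z - x*y - z
tr(b^4 a) = tr(b) tr(b a b^2) - tr(b a b)  (reduce the b square) = y^3*z - x*y^2 - 2*y*z + x
tr(a^2 b^4 a) = tr(a) tr(b^4 a^2) - tr(b^4 a)  (reduce the a square) = x^2*y^3*z - x^3*y^2 - x*y^4 - 2*x^2*y*z - y^3*z + x^3 + 5*x*y^2 + 2*y*z - 3*x
tr(a b a b) = tr(a b) tr(a b) - tr(1)  (split on a) = z^2 - 2
tr(b^2 a b a) = tr(b) tr(a b a b) - tr(a b a)  (reduce the b square) = y*z^2 - x*z - y
tr(a b a^2 b^2) = tr(a) tr(b^2 a b a) - tr(b^2 a b)  (reduce the a square) = x*y*z^2 - x^2*z - y^2*z + z
tr(a b a^2 b) = tr(a) tr(b a b a) - tr(b a b)  (reduce the a square) = x*z^2 - y*z - x
tr(b a b a^2 b^2) = tr(b) tr(a b a^2 b^2) - tr(a b a^2 b)  (reduce the b square) = x*y^2*z^2 - x^2*y*z - y^3*z - x*z^2 + 2*y*z + x
tr(a^2 b^4 a b) = tr(b) tr(b a b a^2 b^2) - tr(b a b a^2 b)  (reduce the b square) = x*y^3*z^2 - x^2*y^2*z - y^4*z - 2*x*y*z^2 + x^2*z + 3*y^2*z + x*y - z
tr(b^3 a b^-1 a^2 b) = tr(a^2 b^4 a) tr(b) - tr(a^2 b^4 a b)  (eliminate b^-1) = x^2*y^4*z - x^3*y^3 - x*y^5 - x*y^3*z^2 - x^2*y^2*z + x^3*y + 5*x*y^3 + 2*x*y*z^2 - x^2*z - y^2*z - 4*x*y + z
tr(a^2 b a) = tr(a) tr(b a^2) - tr(b a)  (reduce the a square) = x^2*z - x*y - z
tr(b a b^2 a^2) = tr(b) tr(a^2 b a b) - tr(a^2 b a)  (reduce the b square) = x*y*z^2 - x^2*z - y^2*z + z
tr(a^3 b a b^2) = tr(a) tr(b a b^2 a^2) - tr(b a b^2 a)  (reduce the a square) = x^2*y*z^2 - x^3*z - x*y^2*z - y*z^2 + 2*x*z + y
tr(a^3 b a b) = tr(a) tr(b a b a^2) - tr(b a b a)  (reduce the a square) = x^2*z^2 - x*y*z - x^2 - z^2 + 2
tr(a^2 b a b^3 a) = tr(b) tr(a^3 b a b^2) - tr(a^3 b a b)  (reduce the b square) = x^2*y^2*z^2 - x^3*y*z - x*y^3*z - x^2*z^2 - y^2*z^2 + 3*x*y*z + x^2 + y^2 + z^2 - 2
tr(b a b a b a) = tr(b a b a) tr(b a) - tr(a b)  (split on b) = z^3 - 3*z
tr(a b a^2 b a b) = tr(a) tr(b a b a b a) - tr(b a b a b)  (reduce the a square) = x*z^3 - y*z^2 - 2*x*z + y
tr(a b a^2 b a) = tr(a) tr(b a^2 b a) - tr(b a^2 b)  (reduce the a square) = x^2*z^2 - 2*x*y*z + y^2 - 2
tr(a b a^2 b a b^2) = tr(b) tr(a b a^2 b a b) - tr(a b a^2 b a)  (reduce the b square) = x*y*z^3 - x^2*z^2 - y^2*z^2 + 2
tr(a^2 b a b^3 a b) = tr(b) tr(a b a^2 b a b^2) - tr(a b a^2 b a b)  (reduce the b square) = x*y^2*z^3 - x^2*y*z^2 - y^3*z^2 - x*z^3 + y*z^2 + 2*x*z + y
tr(b^3 a b^-1 a^2 b a) = tr(a^2 b a b^3 a) tr(b) - tr(a^2 b a b^3 a b)  (eliminate b^-1) = x^2*y^3*z^2 - x^3*y^2*z - x*y^4*z - x*y^2*z^3 + 3*x*y^2*z + x*z^3 + x^2*y + y^3 - 2*x*z - 3*y
tr(a b^-1 a^2 b a^-1 b^3) = tr(b^3 a b^-1 a^2 b) tr(a) - tr(b^3 a b^-1 a^2 b a)  (eliminate a^-1) = x^3*y^4*z - x^4*y^3 - x^2*y^5 - 2*x^2*y^3*z^2 + x*y^4*z + x*y^2*z^3 + x^4*y + 5*x^2*y^3 + 2*x^2*y*z^2 - x^3*z - 4*x*y^2*z - x*z^3 - 5*x^2*y - y^3 + 3*x*z + 3*y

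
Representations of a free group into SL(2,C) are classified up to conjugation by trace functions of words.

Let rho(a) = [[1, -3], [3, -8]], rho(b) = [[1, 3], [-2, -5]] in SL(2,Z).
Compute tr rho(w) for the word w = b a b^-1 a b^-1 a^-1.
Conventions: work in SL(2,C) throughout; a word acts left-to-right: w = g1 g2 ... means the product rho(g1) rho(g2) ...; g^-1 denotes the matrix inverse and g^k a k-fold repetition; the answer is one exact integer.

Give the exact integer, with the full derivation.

rho(b) = [[1, 3], [-2, -5]]
... * rho(a) = [[1, -3], [3, -8]]  ->  [[10, -27], [-17, 46]]
... * rho(b^-1) = [[-5, -3], [2, 1]]  ->  [[-104, -57], [177, 97]]
... * rho(a) = [[1, -3], [3, -8]]  ->  [[-275, 768], [468, -1307]]
... * rho(b^-1) = [[-5, -3], [2, 1]]  ->  [[2911, 1593], [-4954, -2711]]
... * rho(a^-1) = [[-8, 3], [-3, 1]]  ->  [[-28067, 10326], [47765, -17573]]
tr = -28067 + -17573 = -45640

-45640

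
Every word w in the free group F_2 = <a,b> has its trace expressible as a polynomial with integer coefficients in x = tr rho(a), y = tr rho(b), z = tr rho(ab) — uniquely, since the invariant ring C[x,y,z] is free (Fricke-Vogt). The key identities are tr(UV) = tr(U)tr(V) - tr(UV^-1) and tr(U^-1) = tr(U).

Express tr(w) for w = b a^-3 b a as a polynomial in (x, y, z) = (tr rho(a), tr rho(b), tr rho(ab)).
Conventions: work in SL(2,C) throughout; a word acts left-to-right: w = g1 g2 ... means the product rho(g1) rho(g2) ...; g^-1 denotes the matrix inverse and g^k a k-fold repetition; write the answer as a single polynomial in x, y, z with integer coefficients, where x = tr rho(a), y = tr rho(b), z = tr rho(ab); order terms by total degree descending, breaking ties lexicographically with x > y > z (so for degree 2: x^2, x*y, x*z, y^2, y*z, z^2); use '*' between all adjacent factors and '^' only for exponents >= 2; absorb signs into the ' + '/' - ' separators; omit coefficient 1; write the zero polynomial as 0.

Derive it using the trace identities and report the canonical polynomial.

x^3*y*z - x^4 - x^2*z^2 - 2*x*y*z + 4*x^2 + z^2 - 2

trace(b a b) = trace(b) * trace(a b) - trace(a)  (reduce the b square) = y*z - x
trace(b a b a) = trace(a b) * trace(a b) - trace(1)  (split on a) = z^2 - 2
next, trace(a^-1 b a b) = trace(b a b) * trace(a) - trace(b a b a)  (eliminate a^-1) = x*y*z - x^2 - z^2 + 2
trace(a^-1 b a b a^-1) = trace(a^-1 b a b) * trace(a) - trace(a^-1 b a b a)  (eliminate a^-1) = x^2*y*z - x^3 - x*z^2 - y*z + 3*x
trace(b a^-3 b a) = trace(a^-1 b a b a^-1) * trace(a) - trace(a^-1 b a b)  (eliminate a^-1) = x^3*y*z - x^4 - x^2*z^2 - 2*x*y*z + 4*x^2 + z^2 - 2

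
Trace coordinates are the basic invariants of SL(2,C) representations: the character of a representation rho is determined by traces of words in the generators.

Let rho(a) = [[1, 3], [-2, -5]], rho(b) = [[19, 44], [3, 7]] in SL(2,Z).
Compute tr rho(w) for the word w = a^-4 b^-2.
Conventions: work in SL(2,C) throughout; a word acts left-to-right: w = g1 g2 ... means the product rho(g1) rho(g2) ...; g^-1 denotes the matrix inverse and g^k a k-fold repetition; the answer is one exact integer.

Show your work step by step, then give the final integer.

rho(a^-1) = [[-5, -3], [2, 1]]
... * rho(a^-1) = [[-5, -3], [2, 1]]  ->  [[19, 12], [-8, -5]]
... * rho(a^-1) = [[-5, -3], [2, 1]]  ->  [[-71, -45], [30, 19]]
... * rho(a^-1) = [[-5, -3], [2, 1]]  ->  [[265, 168], [-112, -71]]
... * rho(b^-1) = [[7, -44], [-3, 19]]  ->  [[1351, -8468], [-571, 3579]]
... * rho(b^-1) = [[7, -44], [-3, 19]]  ->  [[34861, -220336], [-14734, 93125]]
tr = 34861 + 93125 = 127986

127986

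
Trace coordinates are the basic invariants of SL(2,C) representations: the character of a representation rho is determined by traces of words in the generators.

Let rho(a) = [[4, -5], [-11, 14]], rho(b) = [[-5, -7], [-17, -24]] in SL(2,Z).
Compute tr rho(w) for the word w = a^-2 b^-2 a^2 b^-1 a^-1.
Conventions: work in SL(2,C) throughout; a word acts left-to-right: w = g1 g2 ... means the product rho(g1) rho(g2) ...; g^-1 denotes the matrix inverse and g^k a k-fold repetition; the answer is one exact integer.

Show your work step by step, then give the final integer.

-10533147864

rho(a^-1) = [[14, 5], [11, 4]]
... * rho(a^-1) = [[14, 5], [11, 4]]  ->  [[251, 90], [198, 71]]
... * rho(b^-1) = [[-24, 7], [17, -5]]  ->  [[-4494, 1307], [-3545, 1031]]
... * rho(b^-1) = [[-24, 7], [17, -5]]  ->  [[130075, -37993], [102607, -29970]]
... * rho(a) = [[4, -5], [-11, 14]]  ->  [[938223, -1182277], [740098, -932615]]
... * rho(a) = [[4, -5], [-11, 14]]  ->  [[16757939, -21242993], [13219157, -16757100]]
... * rho(b^-1) = [[-24, 7], [17, -5]]  ->  [[-763321417, 223520538], [-602130468, 176319599]]
... * rho(a^-1) = [[14, 5], [11, 4]]  ->  [[-8227773920, -2922524933], [-6490310963, -2305373944]]
tr = -8227773920 + -2305373944 = -10533147864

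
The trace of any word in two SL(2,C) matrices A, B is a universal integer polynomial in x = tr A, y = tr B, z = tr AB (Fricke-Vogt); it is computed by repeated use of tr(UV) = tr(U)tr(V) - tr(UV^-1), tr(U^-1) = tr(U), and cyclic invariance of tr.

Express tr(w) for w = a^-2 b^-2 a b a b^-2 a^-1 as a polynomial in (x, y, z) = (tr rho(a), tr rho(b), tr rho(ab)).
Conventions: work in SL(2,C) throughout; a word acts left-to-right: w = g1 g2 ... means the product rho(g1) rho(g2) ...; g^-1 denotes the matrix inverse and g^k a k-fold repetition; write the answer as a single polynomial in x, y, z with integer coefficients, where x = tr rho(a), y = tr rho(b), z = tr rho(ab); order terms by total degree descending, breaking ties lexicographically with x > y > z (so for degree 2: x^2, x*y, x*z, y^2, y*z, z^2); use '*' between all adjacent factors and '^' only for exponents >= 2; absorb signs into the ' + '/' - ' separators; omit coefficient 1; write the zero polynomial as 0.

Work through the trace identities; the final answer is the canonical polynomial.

trace(a b a) = trace(a) trace(b a) - trace(b) = x*z - y
trace(a b a b) = trace(b a) trace(b a) - trace(1)   [split at repeated b] = z^2 - 2
trace(b^-1 a b a) = trace(a b a) trace(b) - trace(a b a b) = x*y*z - y^2 - z^2 + 2
trace(b^-2 a b a) = trace(b^-1 a b a) trace(b) - trace(b^-1 a b a b) = x*y^2*z - y^3 - y*z^2 - x*z + 3*y
trace(b^-2 a b a b^-1) = trace(b^-2 a b a) trace(b) - trace(b^-2 a b a b) = x*y^3*z - y^4 - y^2*z^2 - 2*x*y*z + 4*y^2 + z^2 - 2
trace(a b a^2) = trace(a) trace(a b a) - trace(a b) = x^2*z - x*y - z
trace(b a b) = trace(b) trace(a b) - trace(a) = y*z - x
trace(a b a^2 b) = trace(a) trace(b a b a) - trace(b a b) = x*z^2 - y*z - x
trace(a b a^2 b^-1) = trace(a b a^2) trace(b) - trace(a b a^2 b) = x^2*y*z - x*y^2 - x*z^2 + x
trace(a b^-2 a b a) = trace(a b a^2 b^-1) trace(b) - trace(a b a^2) = x^2*y^2*z - x*y^3 - x*y*z^2 - x^2*z + 2*x*y + z
trace(a b a b a b) = trace(a b) trace(a b a b) - trace(a^-1 b^-1)   [split at repeated a] = z^3 - 3*z
trace(a b a b a b^-1) = trace(a b a b a) trace(b) - trace(a b a b a b) = x*y*z^2 - y^2*z - z^3 - x*y + 3*z
trace(a b^-2 a b a b) = trace(a b a b a b^-1) trace(b) - trace(a b a b a) = x*y^2*z^2 - y^3*z - y*z^3 - x*y^2 - x*z^2 + 4*y*z + x
trace(b^-2 a b a b^-1 a) = trace(a b^-2 a b a) trace(b) - trace(a b^-2 a b a b) = x^2*y^3*z - x*y^4 - 2*x*y^2*z^2 - x^2*y*z + y^3*z + y*z^3 + 3*x*y^2 + x*z^2 - 3*y*z - x
trace(a^-1 b^-2 a b a b^-1) = trace(b^-2 a b a b^-1) trace(a) - trace(b^-2 a b a b^-1 a) = x*y^2*z^2 - x^2*y*z - y^3*z - y*z^3 + x*y^2 + 3*y*z - x
trace(b^-2 a b a b^-1 a^-2) = trace(a^-1 b^-2 a b a b^-1) trace(a) - trace(a^-1 b^-2 a b a b^-1 a) = x^2*y^2*z^2 - x^3*y*z - 2*x*y^3*z - x*y*z^3 + x^2*y^2 + y^4 + y^2*z^2 + 5*x*y*z - x^2 - 4*y^2 - z^2 + 2
trace(a^-3 b^-2 a b a b^-1) = trace(b^-2 a b a b^-1 a^-2) trace(a) - trace(b^-2 a b a b^-1 a^-1) = x^3*y^2*z^2 - x^4*y*z - 2*x^2*y^3*z - x^2*y*z^3 + x^3*y^2 + x*y^4 + 6*x^2*y*z + y^3*z + y*z^3 - x^3 - 5*x*y^2 - x*z^2 - 3*y*z + 3*x
trace(b a^-1) = trace(b) trace(a) - trace(b a) = x*y - z
trace(b a b a^-1) = trace(b a b) trace(a) - trace(b a b a) = x*y*z - x^2 - z^2 + 2
trace(a b a^-2 b) = trace(b a b a^-1) trace(a) - trace(b a b) = x^2*y*z - x^3 - x*z^2 - y*z + 3*x
trace(b^-1 a b a^-2) = trace(a b a^-2) trace(b) - trace(a b a^-2 b) = -x^2*y*z + x^3 + x*y^2 + x*z^2 - 3*x
trace(a^-2 b^-2 a b) = trace(b^-1 a b a^-2) trace(b) - trace(b^-1 a b a^-2 b) = -x^2*y^2*z + x^3*y + x*y^3 + x*y*z^2 - 4*x*y + z
trace(a^-2 b^-2 a b a b^-2 a^-1) = trace(a^-3 b^-2 a b a b^-1) trace(b) - trace(a^-3 b^-2 a b a) = x^3*y^3*z^2 - x^4*y^2*z - 2*x^2*y^4*z - x^2*y^2*z^3 + x^3*y^3 + x*y^5 + 7*x^2*y^2*z + y^4*z + y^2*z^3 - 2*x^3*y - 6*x*y^3 - 2*x*y*z^2 - 3*y^2*z + 7*x*y - z

x^3*y^3*z^2 - x^4*y^2*z - 2*x^2*y^4*z - x^2*y^2*z^3 + x^3*y^3 + x*y^5 + 7*x^2*y^2*z + y^4*z + y^2*z^3 - 2*x^3*y - 6*x*y^3 - 2*x*y*z^2 - 3*y^2*z + 7*x*y - z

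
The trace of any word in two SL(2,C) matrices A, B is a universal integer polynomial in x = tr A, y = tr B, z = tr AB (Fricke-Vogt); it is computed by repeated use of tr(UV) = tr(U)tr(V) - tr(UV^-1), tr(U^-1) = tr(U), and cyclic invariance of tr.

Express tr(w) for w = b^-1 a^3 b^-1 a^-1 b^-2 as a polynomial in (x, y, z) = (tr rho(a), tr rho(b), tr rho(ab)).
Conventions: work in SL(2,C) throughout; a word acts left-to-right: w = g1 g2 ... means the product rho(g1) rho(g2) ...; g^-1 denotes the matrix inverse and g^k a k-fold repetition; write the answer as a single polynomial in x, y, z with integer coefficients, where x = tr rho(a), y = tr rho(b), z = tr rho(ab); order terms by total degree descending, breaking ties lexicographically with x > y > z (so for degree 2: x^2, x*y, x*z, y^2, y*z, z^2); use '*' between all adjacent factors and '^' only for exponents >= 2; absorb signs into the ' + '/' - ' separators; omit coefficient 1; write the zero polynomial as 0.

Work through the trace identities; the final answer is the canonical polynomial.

x^3*y^3*z - x^4*y^2 - x^2*y^2*z^2 - x^3*y*z - 2*x*y^3*z + x^4 + 3*x^2*y^2 + x^2*z^2 + y^2*z^2 + 3*x*y*z - 4*x^2 - y^2 - z^2 + 2

apply: tr(a^2) = tr(a) tr(a) - tr(1)  (reduce the a square) = x^2 - 2
apply: tr(a^2 b) = tr(a) tr(b a) - tr(b)  (reduce the a square) = x*z - y
apply: tr(b^-1 a^2) = tr(a^2) tr(b) - tr(a^2 b)  (eliminate b^-1) = x^2*y - x*z - y
apply: tr(a^3) = tr(a) tr(a^2) - tr(a)  (reduce the a square) = x^3 - 3*x
tr(b a^3) = tr(a) tr(a b a) - tr(a b)  (reduce the a square) = x^2*z - x*y - z
tr(a^3 b a) = tr(a) tr(b a^3) - tr(b a^2)  (reduce the a square) = x^3*z - x^2*y - 2*x*z + y
tr(b a b a) = tr(a b) tr(a b) - tr(1)  (split on a) = z^2 - 2
apply: tr(b a b) = tr(b) tr(a b) - tr(a)  (reduce the b square) = y*z - x
tr(a b a b a) = tr(a) tr(b a b a) - tr(b a b)  (reduce the a square) = x*z^2 - y*z - x
tr(a^3 b a b) = tr(a) tr(a b a b a) - tr(a b a b)  (reduce the a square) = x^2*z^2 - x*y*z - x^2 - z^2 + 2
use: tr(b^-1 a^3 b a) = tr(a^3 b a) tr(b) - tr(a^3 b a b)  (eliminate b^-1) = x^3*y*z - x^2*y^2 - x^2*z^2 - x*y*z + x^2 + y^2 + z^2 - 2
use: tr(a^-1 b^-1 a^3 b) = tr(b^-1 a^3 b) tr(a) - tr(b^-1 a^3 b a)  (eliminate a^-1) = -x^3*y*z + x^4 + x^2*y^2 + x^2*z^2 + x*y*z - 4*x^2 - y^2 - z^2 + 2
tr(b^-1 a^3 b^-1 a^-1) = tr(a^-1 b^-1 a^3) tr(b) - tr(a^-1 b^-1 a^3 b)  (eliminate b^-1) = x^3*y*z - x^4 - x^2*z^2 - 2*x*y*z + 4*x^2 + z^2 - 2
apply: tr(b^-2 a^3 b^-1 a^-1) = tr(b^-1 a^3 b^-1 a^-1) tr(b) - tr(b^-1 a^3 b^-1 a^-1 b)  (eliminate b^-1) = x^3*y^2*z - x^4*y - x^2*y*z^2 - 2*x*y^2*z + 3*x^2*y + y*z^2 + x*z - y
use: tr(b^-1 a^3 b^-1 a^-1 b^-2) = tr(b^-2 a^3 b^-1 a^-1) tr(b) - tr(b^-2 a^3 b^-1 a^-1 b)  (eliminate b^-1) = x^3*y^3*z - x^4*y^2 - x^2*y^2*z^2 - x^3*y*z - 2*x*y^3*z + x^4 + 3*x^2*y^2 + x^2*z^2 + y^2*z^2 + 3*x*y*z - 4*x^2 - y^2 - z^2 + 2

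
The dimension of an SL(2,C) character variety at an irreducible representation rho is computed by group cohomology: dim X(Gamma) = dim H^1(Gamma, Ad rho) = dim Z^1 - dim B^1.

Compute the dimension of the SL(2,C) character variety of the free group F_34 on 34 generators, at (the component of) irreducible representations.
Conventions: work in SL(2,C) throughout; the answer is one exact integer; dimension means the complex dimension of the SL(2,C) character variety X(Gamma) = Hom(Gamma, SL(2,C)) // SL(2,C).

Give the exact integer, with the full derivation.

99

The free group F_34: 34 generators, no relators.
Z^1(Gamma, Ad rho) = (sl_2)^34: a cocycle is a free choice of one sl_2 vector per generator, so dim Z^1 = 3*34 = 102.
Irreducibility makes the coboundary map sl_2 -> Z^1 injective (trivial centralizer), so dim B^1 = 3.
dim H^1 = 102 - 3 = 99, which is dim X.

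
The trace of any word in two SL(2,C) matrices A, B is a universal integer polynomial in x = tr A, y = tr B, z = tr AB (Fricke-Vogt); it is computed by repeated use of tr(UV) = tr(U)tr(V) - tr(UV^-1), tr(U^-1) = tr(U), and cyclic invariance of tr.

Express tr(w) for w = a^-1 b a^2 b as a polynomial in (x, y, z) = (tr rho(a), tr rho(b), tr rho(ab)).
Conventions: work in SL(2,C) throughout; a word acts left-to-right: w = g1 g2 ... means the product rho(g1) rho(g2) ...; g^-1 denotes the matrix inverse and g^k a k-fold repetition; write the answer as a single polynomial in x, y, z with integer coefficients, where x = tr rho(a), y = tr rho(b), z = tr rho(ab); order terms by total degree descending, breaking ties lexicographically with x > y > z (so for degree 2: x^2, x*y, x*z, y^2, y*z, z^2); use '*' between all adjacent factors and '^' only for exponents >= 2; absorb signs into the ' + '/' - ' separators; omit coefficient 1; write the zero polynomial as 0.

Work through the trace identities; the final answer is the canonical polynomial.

apply: trace(a^2 b) = trace(a)*trace(b a) - trace(b) = x*z - y
trace(a^2) = trace(a)*trace(a) - trace(1) = x^2 - 2
apply: trace(b a^2 b) = trace(b)*trace(a^2 b) - trace(a^2) = x*y*z - x^2 - y^2 + 2
apply: trace(b a b a) = trace(b a)*trace(b a) - trace(1) = z^2 - 2
apply: trace(b a b) = trace(b)*trace(a b) - trace(a) = y*z - x
apply: trace(b a^2 b a) = trace(a)*trace(b a b a) - trace(b a b) = x*z^2 - y*z - x
trace(a^-1 b a^2 b) = trace(b a^2 b)*trace(a) - trace(b a^2 b a) = x^2*y*z - x^3 - x*y^2 - x*z^2 + y*z + 3*x

x^2*y*z - x^3 - x*y^2 - x*z^2 + y*z + 3*x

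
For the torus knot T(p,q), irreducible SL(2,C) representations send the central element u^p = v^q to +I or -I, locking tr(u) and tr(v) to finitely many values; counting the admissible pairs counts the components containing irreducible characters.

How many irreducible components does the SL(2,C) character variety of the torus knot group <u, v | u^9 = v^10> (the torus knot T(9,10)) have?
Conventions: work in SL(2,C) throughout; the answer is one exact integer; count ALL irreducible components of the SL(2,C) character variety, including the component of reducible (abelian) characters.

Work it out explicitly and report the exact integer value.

37

Gamma = < u, v | u^9 = v^10 > (torus knot T(9,10)); the central element u^9 = v^10 acts as +I or -I in any irreducible SL(2,C) representation.
So on each irreducible component the traces are pinned: tr(u) = 2*cos(pi*alpha/9) with 1 <= alpha <= 8, tr(v) = 2*cos(pi*beta/10) with 1 <= beta <= 9.
Consistency of u^9 = (-1)^alpha I with v^10 = (-1)^beta I forces alpha = beta (mod 2).
Enumerate parity-matched pairs: 4*5 odd-odd plus 4*4 even-even gives 36.
Total: 36 irreducible-character components + 1 reducible (abelian) component = 37.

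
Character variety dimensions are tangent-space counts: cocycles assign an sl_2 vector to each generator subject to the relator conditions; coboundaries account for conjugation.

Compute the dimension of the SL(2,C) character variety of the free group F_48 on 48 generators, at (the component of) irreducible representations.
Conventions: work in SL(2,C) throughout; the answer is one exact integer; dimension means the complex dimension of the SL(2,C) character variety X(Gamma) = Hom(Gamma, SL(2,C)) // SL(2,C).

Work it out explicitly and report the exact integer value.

141

Here Gamma is free of rank 48 — no relator constrains a cocycle.
Z^1(Gamma, Ad rho) = (sl_2)^48: a cocycle is a free choice of one sl_2 vector per generator, so dim Z^1 = 3*48 = 144.
dim B^1 = 3: the coboundary map is injective because an irreducible image has centralizer 0 in sl_2.
Therefore dim X = 144 - 3 = 141.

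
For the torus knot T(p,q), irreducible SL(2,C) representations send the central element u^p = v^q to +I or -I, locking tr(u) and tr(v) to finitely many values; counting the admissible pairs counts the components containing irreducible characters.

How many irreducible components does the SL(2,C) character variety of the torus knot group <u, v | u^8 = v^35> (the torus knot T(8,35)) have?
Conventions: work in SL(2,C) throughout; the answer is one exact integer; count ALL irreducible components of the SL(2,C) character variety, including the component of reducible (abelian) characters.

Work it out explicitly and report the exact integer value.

120

Gamma = < u, v | u^8 = v^35 > (torus knot T(8,35)); the central element u^8 = v^35 acts as +I or -I in any irreducible SL(2,C) representation.
On an irreducible component, tr(u) is locked at 2*cos(pi*alpha/8) for some alpha in 1..7, and tr(v) at 2*cos(pi*beta/35) for some beta in 1..34.
Consistency of u^8 = (-1)^alpha I with v^35 = (-1)^beta I forces alpha = beta (mod 2).
Counting: 4 odd alphas x 17 odd betas + 3 even alphas x 17 even betas = 68 + 51 = 119.
Total: 119 irreducible-character components + 1 reducible (abelian) component = 120.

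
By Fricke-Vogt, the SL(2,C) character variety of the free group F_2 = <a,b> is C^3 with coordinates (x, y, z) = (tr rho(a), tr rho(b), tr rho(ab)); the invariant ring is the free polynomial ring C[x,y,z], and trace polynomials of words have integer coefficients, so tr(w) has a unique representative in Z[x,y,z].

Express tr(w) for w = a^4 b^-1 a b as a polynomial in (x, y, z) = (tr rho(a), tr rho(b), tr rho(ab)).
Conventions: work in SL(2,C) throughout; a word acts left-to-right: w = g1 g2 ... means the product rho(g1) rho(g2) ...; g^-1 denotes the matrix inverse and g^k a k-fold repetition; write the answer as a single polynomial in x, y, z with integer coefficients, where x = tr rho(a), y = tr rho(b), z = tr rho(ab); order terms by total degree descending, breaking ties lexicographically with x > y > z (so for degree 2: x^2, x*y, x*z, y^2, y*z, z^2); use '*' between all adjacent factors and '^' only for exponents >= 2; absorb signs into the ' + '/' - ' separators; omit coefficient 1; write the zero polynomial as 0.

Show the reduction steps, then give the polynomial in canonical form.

x^4*y*z - x^3*y^2 - x^3*z^2 - 2*x^2*y*z + x^3 + 2*x*y^2 + 2*x*z^2 - 3*x

trace(b a^2) = trace(a) * trace(b a) - trace(b) = x*z - y
trace(a b a^2) = trace(a) * trace(b a^2) - trace(b a) = x^2*z - x*y - z
trace(a^2 b a^2) = trace(a) * trace(a b a^2) - trace(a b a) = x^3*z - x^2*y - 2*x*z + y
trace(a b a^4) = trace(a) * trace(a^2 b a^2) - trace(a^2 b a) = x^4*z - x^3*y - 3*x^2*z + 2*x*y + z
trace(b a b a) = trace(b a) * trace(b a) - trace(1)   [split at repeated b] = z^2 - 2
trace(b a b) = trace(b) * trace(a b) - trace(a) = y*z - x
trace(a b a b a) = trace(a) * trace(b a b a) - trace(b a b) = x*z^2 - y*z - x
trace(a b a b a^2) = trace(a) * trace(a b a b a) - trace(a b a b) = x^2*z^2 - x*y*z - x^2 - z^2 + 2
trace(a b a^4 b) = trace(a) * trace(a b a b a^2) - trace(a b a b a) = x^3*z^2 - x^2*y*z - x^3 - 2*x*z^2 + y*z + 3*x
trace(a^4 b^-1 a b) = trace(a b a^4) * trace(b) - trace(a b a^4 b) = x^4*y*z - x^3*y^2 - x^3*z^2 - 2*x^2*y*z + x^3 + 2*x*y^2 + 2*x*z^2 - 3*x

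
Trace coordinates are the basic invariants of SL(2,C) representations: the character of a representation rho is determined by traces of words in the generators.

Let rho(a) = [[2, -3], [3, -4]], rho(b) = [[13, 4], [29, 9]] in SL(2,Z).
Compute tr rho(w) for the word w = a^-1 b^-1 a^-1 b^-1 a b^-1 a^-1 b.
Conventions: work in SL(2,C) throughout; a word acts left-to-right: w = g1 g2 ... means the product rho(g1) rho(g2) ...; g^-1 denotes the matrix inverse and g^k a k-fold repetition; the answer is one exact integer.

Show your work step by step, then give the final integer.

13835219

rho(a^-1) = [[-4, 3], [-3, 2]]
... * rho(b^-1) = [[9, -4], [-29, 13]]  ->  [[-123, 55], [-85, 38]]
... * rho(a^-1) = [[-4, 3], [-3, 2]]  ->  [[327, -259], [226, -179]]
... * rho(b^-1) = [[9, -4], [-29, 13]]  ->  [[10454, -4675], [7225, -3231]]
... * rho(a) = [[2, -3], [3, -4]]  ->  [[6883, -12662], [4757, -8751]]
... * rho(b^-1) = [[9, -4], [-29, 13]]  ->  [[429145, -192138], [296592, -132791]]
... * rho(a^-1) = [[-4, 3], [-3, 2]]  ->  [[-1140166, 903159], [-787995, 624194]]
... * rho(b) = [[13, 4], [29, 9]]  ->  [[11369453, 3567767], [7857691, 2465766]]
tr = 11369453 + 2465766 = 13835219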